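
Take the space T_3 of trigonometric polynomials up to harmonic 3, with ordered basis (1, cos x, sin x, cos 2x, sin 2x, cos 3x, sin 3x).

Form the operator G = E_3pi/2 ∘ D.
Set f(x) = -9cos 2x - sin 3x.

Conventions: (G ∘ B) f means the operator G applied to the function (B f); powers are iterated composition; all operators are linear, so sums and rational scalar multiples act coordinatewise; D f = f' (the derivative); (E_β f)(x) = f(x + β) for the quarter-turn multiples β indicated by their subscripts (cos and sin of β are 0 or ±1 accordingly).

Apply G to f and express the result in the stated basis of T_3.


D f = 18sin 2x - 3cos 3x
E_3pi/2 D f = -18sin 2x + 3sin 3x

g(x) = -18sin 2x + 3sin 3x


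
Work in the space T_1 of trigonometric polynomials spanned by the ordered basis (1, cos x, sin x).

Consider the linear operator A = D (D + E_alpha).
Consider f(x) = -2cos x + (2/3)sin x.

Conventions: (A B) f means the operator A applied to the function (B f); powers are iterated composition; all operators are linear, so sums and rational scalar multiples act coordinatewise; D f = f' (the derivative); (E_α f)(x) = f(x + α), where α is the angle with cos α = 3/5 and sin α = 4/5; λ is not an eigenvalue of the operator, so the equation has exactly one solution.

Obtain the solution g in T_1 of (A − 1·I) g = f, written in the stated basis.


the result is g(x) = (26/41)cos x - (46/123)sin x

write g with unknown coordinates in the stated basis and equate coefficients in (A − 1·I) g = f
solving from the highest basis element down gives g = (26/41)cos x - (46/123)sin x
check: A g = -(56/41)cos x + (12/41)sin x
so A g − 1·g = -2cos x + (2/3)sin x = f ✓


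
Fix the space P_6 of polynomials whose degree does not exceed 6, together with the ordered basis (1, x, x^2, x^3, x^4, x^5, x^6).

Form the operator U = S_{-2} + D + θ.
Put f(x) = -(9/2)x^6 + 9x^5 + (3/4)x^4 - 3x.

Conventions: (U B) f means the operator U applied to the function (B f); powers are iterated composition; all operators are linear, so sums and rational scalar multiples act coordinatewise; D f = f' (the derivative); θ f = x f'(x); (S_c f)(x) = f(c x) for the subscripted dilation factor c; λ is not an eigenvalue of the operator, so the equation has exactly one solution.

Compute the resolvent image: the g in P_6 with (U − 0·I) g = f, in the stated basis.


write g with unknown coordinates in the stated basis and equate coefficients in (U − 0·I) g = f
solving from the highest basis element down gives g = -(9/140)x^6 - (73/210)x^5 + (209/1680)x^4 + (209/2100)x^3 - (209/4200)x^2 + (6091/2100)x - 6091/2100
check: U g = -(9/2)x^6 + 9x^5 + (3/4)x^4 - 3x
so U g − 0·g = -(9/2)x^6 + 9x^5 + (3/4)x^4 - 3x = f ✓

the result is g(x) = -(9/140)x^6 - (73/210)x^5 + (209/1680)x^4 + (209/2100)x^3 - (209/4200)x^2 + (6091/2100)x - 6091/2100


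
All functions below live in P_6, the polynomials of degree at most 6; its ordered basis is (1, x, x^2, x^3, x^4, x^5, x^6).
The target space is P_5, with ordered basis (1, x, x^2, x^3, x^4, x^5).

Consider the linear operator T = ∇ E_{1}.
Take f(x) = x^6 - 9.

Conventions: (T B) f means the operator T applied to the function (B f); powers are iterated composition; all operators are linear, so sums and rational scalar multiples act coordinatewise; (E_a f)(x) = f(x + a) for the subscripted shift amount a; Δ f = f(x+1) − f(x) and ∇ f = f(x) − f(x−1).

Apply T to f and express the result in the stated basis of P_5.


E_{1} f = x^6 + 6x^5 + 15x^4 + 20x^3 + 15x^2 + 6x - 8
∇ E_{1} f = 6x^5 + 15x^4 + 20x^3 + 15x^2 + 6x + 1

g(x) = 6x^5 + 15x^4 + 20x^3 + 15x^2 + 6x + 1


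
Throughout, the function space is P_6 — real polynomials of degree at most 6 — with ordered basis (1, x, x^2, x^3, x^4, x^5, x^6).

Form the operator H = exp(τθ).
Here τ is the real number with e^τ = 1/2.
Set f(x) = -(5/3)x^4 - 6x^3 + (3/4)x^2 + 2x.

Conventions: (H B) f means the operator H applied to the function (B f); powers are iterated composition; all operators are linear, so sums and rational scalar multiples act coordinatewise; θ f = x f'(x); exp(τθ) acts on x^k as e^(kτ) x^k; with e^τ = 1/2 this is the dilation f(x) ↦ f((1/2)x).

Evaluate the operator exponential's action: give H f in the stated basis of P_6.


the result is g(x) = -(5/48)x^4 - (3/4)x^3 + (3/16)x^2 + x

exp(τθ) x^k = e^(kτ) x^k; with e^τ = 1/2 this sends x^k to (1/2)^k x^k
x ↦ 1/2 x
x^2 ↦ 1/4 x^2
x^3 ↦ 1/8 x^3
x^4 ↦ 1/16 x^4
applying this coordinatewise to f: exp(τθ) f = -(5/48)x^4 - (3/4)x^3 + (3/16)x^2 + x


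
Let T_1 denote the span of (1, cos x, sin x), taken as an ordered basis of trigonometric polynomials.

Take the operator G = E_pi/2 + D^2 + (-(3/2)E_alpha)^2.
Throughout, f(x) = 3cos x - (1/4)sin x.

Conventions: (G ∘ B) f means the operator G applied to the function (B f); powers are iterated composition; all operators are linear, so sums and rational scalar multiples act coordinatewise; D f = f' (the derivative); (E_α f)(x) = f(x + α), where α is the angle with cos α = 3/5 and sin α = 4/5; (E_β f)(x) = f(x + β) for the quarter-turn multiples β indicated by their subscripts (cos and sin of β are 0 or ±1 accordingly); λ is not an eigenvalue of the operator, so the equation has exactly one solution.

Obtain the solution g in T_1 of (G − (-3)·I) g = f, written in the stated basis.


the result is g(x) = (392/949)cos x + (731/949)sin x

write g with unknown coordinates in the stated basis and equate coefficients in (G − (-3)·I) g = f
solving from the highest basis element down gives g = (392/949)cos x + (731/949)sin x
check: G g = (1671/949)cos x - (9721/3796)sin x
so G g − (-3)·g = 3cos x - (1/4)sin x = f ✓


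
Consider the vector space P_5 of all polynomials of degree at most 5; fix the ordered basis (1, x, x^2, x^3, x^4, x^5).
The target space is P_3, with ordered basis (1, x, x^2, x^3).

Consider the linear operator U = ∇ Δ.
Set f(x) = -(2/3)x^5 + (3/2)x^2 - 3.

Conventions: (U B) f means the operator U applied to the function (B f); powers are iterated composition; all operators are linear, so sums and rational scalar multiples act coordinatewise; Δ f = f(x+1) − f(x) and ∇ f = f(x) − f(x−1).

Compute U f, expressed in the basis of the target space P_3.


the image equals g(x) = -(40/3)x^3 - (20/3)x + 3

Δ f = -(10/3)x^4 - (20/3)x^3 - (20/3)x^2 - (1/3)x + 5/6
∇ Δ f = -(40/3)x^3 - (20/3)x + 3


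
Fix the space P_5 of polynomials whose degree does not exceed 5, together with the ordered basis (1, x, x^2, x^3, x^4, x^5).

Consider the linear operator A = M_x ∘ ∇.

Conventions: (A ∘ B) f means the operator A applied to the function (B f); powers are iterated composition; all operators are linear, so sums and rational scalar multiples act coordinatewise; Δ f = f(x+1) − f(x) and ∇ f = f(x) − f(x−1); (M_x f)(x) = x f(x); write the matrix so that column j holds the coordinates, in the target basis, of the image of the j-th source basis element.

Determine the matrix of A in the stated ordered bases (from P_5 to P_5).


image of 1: 0
image of x: x
image of x^2: 2x^2 - x
image of x^3: 3x^3 - 3x^2 + x
image of x^4: 4x^4 - 6x^3 + 4x^2 - x
image of x^5: 5x^5 - 10x^4 + 10x^3 - 5x^2 + x
each image's coordinates form column j of the matrix

the matrix is [[0, 0, 0, 0, 0, 0]; [0, 1, -1, 1, -1, 1]; [0, 0, 2, -3, 4, -5]; [0, 0, 0, 3, -6, 10]; [0, 0, 0, 0, 4, -10]; [0, 0, 0, 0, 0, 5]] (rows listed top to bottom)


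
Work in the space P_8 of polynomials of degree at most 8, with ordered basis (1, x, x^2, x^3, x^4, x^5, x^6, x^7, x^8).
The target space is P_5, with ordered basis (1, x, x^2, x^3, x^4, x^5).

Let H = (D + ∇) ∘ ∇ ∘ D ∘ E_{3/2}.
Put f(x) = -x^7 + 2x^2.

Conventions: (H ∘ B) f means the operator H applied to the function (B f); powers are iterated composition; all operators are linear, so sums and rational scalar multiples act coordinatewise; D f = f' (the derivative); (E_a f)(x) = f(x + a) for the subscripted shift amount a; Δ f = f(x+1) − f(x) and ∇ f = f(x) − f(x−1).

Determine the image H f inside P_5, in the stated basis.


E_{3/2} f = -x^7 - (21/2)x^6 - (189/4)x^5 - (945/8)x^4 - (2835/16)x^3 - (5039/32)x^2 - (4719/64)x - 1611/128
D E_{3/2} f = -7x^6 - 63x^5 - (945/4)x^4 - (945/2)x^3 - (8505/16)x^2 - (5039/16)x - 4719/64
∇ D E_{3/2} f = -42x^5 - 210x^4 - 455x^3 - 525x^2 - (2541/8)x - 605/8
D (∇ ∘ D ∘ E_{3/2}) f = -210x^4 - 840x^3 - 1365x^2 - 1050x - 2541/8
∇ (∇ ∘ D ∘ E_{3/2}) f = -210x^4 - 420x^3 - 525x^2 - 315x - 637/8
(D + ∇) (∇ ∘ D ∘ E_{3/2}) f = -420x^4 - 1260x^3 - 1890x^2 - 1365x - 1589/4

the result is g(x) = -420x^4 - 1260x^3 - 1890x^2 - 1365x - 1589/4


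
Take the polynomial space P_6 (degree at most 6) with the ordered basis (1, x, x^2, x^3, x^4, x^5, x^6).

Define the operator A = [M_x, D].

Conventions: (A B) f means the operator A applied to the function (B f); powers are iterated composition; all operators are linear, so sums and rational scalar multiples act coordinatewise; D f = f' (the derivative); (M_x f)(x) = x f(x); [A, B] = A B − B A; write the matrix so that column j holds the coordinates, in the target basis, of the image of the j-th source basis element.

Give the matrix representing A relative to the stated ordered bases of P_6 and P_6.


the matrix is [[-1, 0, 0, 0, 0, 0, 0]; [0, -1, 0, 0, 0, 0, 0]; [0, 0, -1, 0, 0, 0, 0]; [0, 0, 0, -1, 0, 0, 0]; [0, 0, 0, 0, -1, 0, 0]; [0, 0, 0, 0, 0, -1, 0]; [0, 0, 0, 0, 0, 0, -1]] (rows listed top to bottom)

image of 1: -1
image of x: -x
image of x^2: -x^2
image of x^3: -x^3
image of x^4: -x^4
image of x^5: -x^5
image of x^6: -x^6
each image's coordinates form column j of the matrix


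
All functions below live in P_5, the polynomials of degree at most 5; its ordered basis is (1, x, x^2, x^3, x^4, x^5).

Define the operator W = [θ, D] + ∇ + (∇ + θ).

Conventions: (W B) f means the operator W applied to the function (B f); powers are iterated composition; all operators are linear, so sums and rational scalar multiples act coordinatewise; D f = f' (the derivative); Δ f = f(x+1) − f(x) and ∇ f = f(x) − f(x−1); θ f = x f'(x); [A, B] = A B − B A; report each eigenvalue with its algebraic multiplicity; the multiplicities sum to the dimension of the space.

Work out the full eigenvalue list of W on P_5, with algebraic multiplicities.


λ = 0 (multiplicity 1), λ = 1 (multiplicity 1), λ = 2 (multiplicity 1), λ = 3 (multiplicity 1), λ = 4 (multiplicity 1), λ = 5 (multiplicity 1)

image of 1: 0
image of x: x + 1
image of x^2: 2x^2 + 2x - 2
image of x^3: 3x^3 + 3x^2 - 6x + 2
image of x^4: 4x^4 + 4x^3 - 12x^2 + 8x - 2
image of x^5: 5x^5 + 5x^4 - 20x^3 + 20x^2 - 10x + 2
the matrix is upper triangular; its diagonal is (0, 1, 2, 3, 4, 5)
for a triangular matrix the eigenvalues are the diagonal entries, with algebraic multiplicity their repetition count


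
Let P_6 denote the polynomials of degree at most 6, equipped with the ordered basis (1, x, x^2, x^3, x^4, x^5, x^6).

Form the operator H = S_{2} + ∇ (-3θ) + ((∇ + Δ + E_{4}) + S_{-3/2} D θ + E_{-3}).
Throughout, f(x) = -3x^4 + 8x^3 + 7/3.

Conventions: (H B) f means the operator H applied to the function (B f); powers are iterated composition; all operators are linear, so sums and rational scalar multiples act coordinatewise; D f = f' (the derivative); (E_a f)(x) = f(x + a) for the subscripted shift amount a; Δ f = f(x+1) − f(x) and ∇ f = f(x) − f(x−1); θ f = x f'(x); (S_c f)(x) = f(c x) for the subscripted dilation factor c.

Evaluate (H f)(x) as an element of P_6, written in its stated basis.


S_{2} f = -48x^4 + 64x^3 + 7/3
θ f = -12x^4 + 24x^3
(-3θ) f = 36x^4 - 72x^3
∇ (-3θ) f = 144x^3 - 432x^2 + 360x - 108
∇ f = -12x^3 + 42x^2 - 36x + 11
Δ f = -12x^3 + 6x^2 + 12x + 5
E_{4} f = -3x^4 - 40x^3 - 192x^2 - 384x - 761/3
(∇ + Δ + E_{4}) f = -3x^4 - 64x^3 - 144x^2 - 408x - 713/3
θ f = -12x^4 + 24x^3
D θ f = -48x^3 + 72x^2
S_{-3/2} D θ f = 162x^3 + 162x^2
E_{-3} f = -3x^4 + 44x^3 - 234x^2 + 540x - 1370/3
((∇ + Δ + E_{4}) + S_{-3/2} D θ + E_{-3}) f = -6x^4 + 142x^3 - 216x^2 + 132x - 2083/3
(S_{2} + ∇ (-3θ) + ((∇ + Δ + E_{4}) + S_{-3/2} D θ + E_{-3})) f = -54x^4 + 350x^3 - 648x^2 + 492x - 800

g(x) = -54x^4 + 350x^3 - 648x^2 + 492x - 800


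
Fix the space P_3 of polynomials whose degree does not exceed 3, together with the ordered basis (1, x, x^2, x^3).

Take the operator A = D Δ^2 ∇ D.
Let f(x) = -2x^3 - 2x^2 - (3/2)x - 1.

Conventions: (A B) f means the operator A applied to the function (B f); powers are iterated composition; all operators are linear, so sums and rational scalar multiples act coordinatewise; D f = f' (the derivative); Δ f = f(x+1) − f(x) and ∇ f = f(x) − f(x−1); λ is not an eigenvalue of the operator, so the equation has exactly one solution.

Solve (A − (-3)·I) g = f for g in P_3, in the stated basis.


write g with unknown coordinates in the stated basis and equate coefficients in (A − (-3)·I) g = f
solving from the highest basis element down gives g = -(2/3)x^3 - (2/3)x^2 - (1/2)x - 1/3
check: A g = 0
so A g − (-3)·g = -2x^3 - 2x^2 - (3/2)x - 1 = f ✓

the result is g(x) = -(2/3)x^3 - (2/3)x^2 - (1/2)x - 1/3


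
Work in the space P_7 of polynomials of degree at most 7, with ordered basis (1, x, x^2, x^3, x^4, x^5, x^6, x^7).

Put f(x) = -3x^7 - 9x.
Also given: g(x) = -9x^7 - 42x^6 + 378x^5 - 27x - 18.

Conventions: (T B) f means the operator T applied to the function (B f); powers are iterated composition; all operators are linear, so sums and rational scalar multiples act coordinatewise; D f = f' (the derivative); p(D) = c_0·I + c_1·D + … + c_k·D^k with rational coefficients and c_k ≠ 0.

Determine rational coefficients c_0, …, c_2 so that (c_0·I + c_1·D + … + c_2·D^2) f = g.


D^0 f = -3x^7 - 9x
D^1 f = -21x^6 - 9
D^2 f = -126x^5
matching coefficients of g against c_0 f + c_1 Df + … from the top degree down determines the c_i
solution: c_0 = 3, c_1 = 2, c_2 = -3

p(D) = 3·I + 2·D − 3·D^2, i.e. c_0 = 3, c_1 = 2, c_2 = -3


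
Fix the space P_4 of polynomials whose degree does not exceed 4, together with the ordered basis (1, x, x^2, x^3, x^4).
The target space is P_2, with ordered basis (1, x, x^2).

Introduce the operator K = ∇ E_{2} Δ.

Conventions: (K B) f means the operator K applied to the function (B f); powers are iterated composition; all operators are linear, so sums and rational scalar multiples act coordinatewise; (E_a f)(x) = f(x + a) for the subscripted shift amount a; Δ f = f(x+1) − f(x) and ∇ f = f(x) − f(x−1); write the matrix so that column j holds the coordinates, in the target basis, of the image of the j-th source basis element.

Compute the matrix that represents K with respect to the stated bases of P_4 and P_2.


image of 1: 0
image of x: 0
image of x^2: 2
image of x^3: 6x + 12
image of x^4: 12x^2 + 48x + 50
each image's coordinates form column j of the matrix

the matrix is [[0, 0, 2, 12, 50]; [0, 0, 0, 6, 48]; [0, 0, 0, 0, 12]] (rows listed top to bottom)


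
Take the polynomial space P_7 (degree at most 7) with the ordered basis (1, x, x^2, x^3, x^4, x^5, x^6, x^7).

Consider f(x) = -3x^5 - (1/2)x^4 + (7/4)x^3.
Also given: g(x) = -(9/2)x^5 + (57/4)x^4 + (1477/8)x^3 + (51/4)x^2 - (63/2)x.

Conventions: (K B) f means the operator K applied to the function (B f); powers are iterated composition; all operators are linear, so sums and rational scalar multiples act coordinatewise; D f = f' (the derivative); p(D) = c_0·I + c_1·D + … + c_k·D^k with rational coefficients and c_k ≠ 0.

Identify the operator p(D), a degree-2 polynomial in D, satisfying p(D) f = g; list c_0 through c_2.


p(D) = (3/2)·I − D − 3·D^2, i.e. c_0 = 3/2, c_1 = -1, c_2 = -3

D^0 f = -3x^5 - (1/2)x^4 + (7/4)x^3
D^1 f = -15x^4 - 2x^3 + (21/4)x^2
D^2 f = -60x^3 - 6x^2 + (21/2)x
matching coefficients of g against c_0 f + c_1 Df + … from the top degree down determines the c_i
solution: c_0 = 3/2, c_1 = -1, c_2 = -3


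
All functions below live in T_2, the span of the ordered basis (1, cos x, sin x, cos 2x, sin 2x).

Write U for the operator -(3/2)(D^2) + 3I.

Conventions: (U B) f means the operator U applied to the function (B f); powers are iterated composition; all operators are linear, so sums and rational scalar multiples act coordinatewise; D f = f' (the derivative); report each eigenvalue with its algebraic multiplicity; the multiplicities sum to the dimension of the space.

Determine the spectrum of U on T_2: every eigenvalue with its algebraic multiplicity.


λ = 3 (multiplicity 1), λ = 9/2 (multiplicity 2), λ = 9 (multiplicity 2)

image of 1: 3
image of cos x: (9/2)cos x
image of sin x: (9/2)sin x
image of cos 2x: 9cos 2x
image of sin 2x: 9sin 2x
the matrix is diagonal; its diagonal is (3, 9/2, 9/2, 9, 9)
for a triangular matrix the eigenvalues are the diagonal entries, with algebraic multiplicity their repetition count


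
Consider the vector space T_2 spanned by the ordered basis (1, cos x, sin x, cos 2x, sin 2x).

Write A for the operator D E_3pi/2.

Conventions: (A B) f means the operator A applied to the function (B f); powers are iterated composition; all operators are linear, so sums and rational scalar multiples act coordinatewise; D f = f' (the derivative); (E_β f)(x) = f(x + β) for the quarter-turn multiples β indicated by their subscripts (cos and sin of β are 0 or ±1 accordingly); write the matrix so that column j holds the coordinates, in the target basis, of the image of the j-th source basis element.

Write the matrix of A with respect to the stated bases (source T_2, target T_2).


image of 1: 0
image of cos x: cos x
image of sin x: sin x
image of cos 2x: 2sin 2x
image of sin 2x: -2cos 2x
each image's coordinates form column j of the matrix

the matrix is [[0, 0, 0, 0, 0]; [0, 1, 0, 0, 0]; [0, 0, 1, 0, 0]; [0, 0, 0, 0, -2]; [0, 0, 0, 2, 0]] (rows listed top to bottom)


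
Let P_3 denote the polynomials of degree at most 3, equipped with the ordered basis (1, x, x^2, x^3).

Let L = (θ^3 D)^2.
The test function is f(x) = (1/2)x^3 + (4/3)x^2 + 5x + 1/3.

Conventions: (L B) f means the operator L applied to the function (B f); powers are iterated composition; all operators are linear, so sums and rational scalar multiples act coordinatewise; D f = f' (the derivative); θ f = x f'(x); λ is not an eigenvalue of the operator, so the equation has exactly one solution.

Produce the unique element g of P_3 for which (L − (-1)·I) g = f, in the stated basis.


write g with unknown coordinates in the stated basis and equate coefficients in (L − (-1)·I) g = f
solving from the highest basis element down gives g = (1/2)x^3 + (4/3)x^2 - 19x + 1/3
check: L g = 24x
so L g − (-1)·g = (1/2)x^3 + (4/3)x^2 + 5x + 1/3 = f ✓

the result is g(x) = (1/2)x^3 + (4/3)x^2 - 19x + 1/3


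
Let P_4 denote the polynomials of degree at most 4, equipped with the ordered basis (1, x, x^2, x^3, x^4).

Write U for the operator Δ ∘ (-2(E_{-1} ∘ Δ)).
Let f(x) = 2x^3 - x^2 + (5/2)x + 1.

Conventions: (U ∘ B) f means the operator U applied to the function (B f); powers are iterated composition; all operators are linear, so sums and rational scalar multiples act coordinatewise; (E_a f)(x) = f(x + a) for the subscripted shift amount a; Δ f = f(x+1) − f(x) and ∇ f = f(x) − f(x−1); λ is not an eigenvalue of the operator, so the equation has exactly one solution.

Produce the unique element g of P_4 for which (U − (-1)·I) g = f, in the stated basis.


write g with unknown coordinates in the stated basis and equate coefficients in (U − (-1)·I) g = f
solving from the highest basis element down gives g = 2x^3 - x^2 + (53/2)x - 3
check: U g = -24x + 4
so U g − (-1)·g = 2x^3 - x^2 + (5/2)x + 1 = f ✓

g(x) = 2x^3 - x^2 + (53/2)x - 3


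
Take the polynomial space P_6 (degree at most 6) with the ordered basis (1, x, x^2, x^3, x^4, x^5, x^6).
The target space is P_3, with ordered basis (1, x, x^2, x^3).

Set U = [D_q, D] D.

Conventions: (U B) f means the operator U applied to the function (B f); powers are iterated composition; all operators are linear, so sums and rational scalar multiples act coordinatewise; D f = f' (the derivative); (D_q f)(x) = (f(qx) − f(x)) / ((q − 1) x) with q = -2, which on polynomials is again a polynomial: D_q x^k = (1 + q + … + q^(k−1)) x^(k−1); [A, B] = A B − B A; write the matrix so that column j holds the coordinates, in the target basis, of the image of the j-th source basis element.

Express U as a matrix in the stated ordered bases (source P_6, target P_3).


image of 1: 0
image of x: 0
image of x^2: 0
image of x^3: 9
image of x^4: -36x
image of x^5: 135x^2
image of x^6: -414x^3
each image's coordinates form column j of the matrix

the matrix is [[0, 0, 0, 9, 0, 0, 0]; [0, 0, 0, 0, -36, 0, 0]; [0, 0, 0, 0, 0, 135, 0]; [0, 0, 0, 0, 0, 0, -414]] (rows listed top to bottom)


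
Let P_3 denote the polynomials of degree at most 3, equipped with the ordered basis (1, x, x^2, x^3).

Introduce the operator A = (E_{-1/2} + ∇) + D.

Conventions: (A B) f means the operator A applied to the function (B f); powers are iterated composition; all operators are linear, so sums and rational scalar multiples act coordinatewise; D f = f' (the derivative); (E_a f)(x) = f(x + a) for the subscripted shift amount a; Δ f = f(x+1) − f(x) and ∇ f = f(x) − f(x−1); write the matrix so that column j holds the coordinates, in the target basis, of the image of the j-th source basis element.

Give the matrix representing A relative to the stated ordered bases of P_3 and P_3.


image of 1: 1
image of x: x + 3/2
image of x^2: x^2 + 3x - 3/4
image of x^3: x^3 + (9/2)x^2 - (9/4)x + 7/8
each image's coordinates form column j of the matrix

the matrix is [[1, 3/2, -3/4, 7/8]; [0, 1, 3, -9/4]; [0, 0, 1, 9/2]; [0, 0, 0, 1]] (rows listed top to bottom)


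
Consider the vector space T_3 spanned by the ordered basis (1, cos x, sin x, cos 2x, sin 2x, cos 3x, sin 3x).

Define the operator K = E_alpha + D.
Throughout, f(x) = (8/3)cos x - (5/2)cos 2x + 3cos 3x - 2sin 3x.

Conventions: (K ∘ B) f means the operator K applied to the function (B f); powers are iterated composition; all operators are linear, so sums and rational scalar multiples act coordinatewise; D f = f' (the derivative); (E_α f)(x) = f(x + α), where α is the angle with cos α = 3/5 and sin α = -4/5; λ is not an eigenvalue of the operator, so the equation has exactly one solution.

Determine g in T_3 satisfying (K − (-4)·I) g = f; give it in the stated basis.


the image equals g(x) = (92/159)cos x + (4/159)sin x - (465/746)cos 2x - (65/373)sin 2x + (1811/2050)cos 3x + (227/2050)sin 3x

write g with unknown coordinates in the stated basis and equate coefficients in (K − (-4)·I) g = f
solving from the highest basis element down gives g = (92/159)cos x + (4/159)sin x - (465/746)cos 2x - (65/373)sin 2x + (1811/2050)cos 3x + (227/2050)sin 3x
check: K g = (56/159)cos x - (16/159)sin x - (5/746)cos 2x + (260/373)sin 2x - (547/1025)cos 3x - (2504/1025)sin 3x
so K g − (-4)·g = (8/3)cos x - (5/2)cos 2x + 3cos 3x - 2sin 3x = f ✓


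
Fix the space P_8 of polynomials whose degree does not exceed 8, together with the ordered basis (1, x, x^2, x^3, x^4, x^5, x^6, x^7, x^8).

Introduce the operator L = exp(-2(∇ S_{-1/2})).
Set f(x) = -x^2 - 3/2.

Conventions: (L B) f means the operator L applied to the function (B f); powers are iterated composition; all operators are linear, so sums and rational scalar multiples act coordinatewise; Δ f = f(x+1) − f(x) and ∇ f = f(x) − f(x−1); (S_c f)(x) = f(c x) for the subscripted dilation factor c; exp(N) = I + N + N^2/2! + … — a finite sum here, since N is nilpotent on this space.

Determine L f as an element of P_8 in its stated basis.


g(x) = -x^2 + x - 3/2

order-1 term: x - 1/2
order-2 term: 1/2
the series for exp(-2(∇ S_{-1/2})) f terminates at order 2
exp(-2(∇ S_{-1/2})) f = -x^2 + x - 3/2


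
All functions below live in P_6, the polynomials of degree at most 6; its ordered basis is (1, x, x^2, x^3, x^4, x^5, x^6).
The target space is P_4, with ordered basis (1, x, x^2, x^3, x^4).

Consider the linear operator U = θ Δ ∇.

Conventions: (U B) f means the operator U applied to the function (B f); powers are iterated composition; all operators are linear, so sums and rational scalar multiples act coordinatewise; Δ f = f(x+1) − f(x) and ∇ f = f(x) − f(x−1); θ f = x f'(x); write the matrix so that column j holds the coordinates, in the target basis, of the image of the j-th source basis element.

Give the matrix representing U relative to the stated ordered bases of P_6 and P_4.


image of 1: 0
image of x: 0
image of x^2: 0
image of x^3: 6x
image of x^4: 24x^2
image of x^5: 60x^3 + 10x
image of x^6: 120x^4 + 60x^2
each image's coordinates form column j of the matrix

the matrix is [[0, 0, 0, 0, 0, 0, 0]; [0, 0, 0, 6, 0, 10, 0]; [0, 0, 0, 0, 24, 0, 60]; [0, 0, 0, 0, 0, 60, 0]; [0, 0, 0, 0, 0, 0, 120]] (rows listed top to bottom)


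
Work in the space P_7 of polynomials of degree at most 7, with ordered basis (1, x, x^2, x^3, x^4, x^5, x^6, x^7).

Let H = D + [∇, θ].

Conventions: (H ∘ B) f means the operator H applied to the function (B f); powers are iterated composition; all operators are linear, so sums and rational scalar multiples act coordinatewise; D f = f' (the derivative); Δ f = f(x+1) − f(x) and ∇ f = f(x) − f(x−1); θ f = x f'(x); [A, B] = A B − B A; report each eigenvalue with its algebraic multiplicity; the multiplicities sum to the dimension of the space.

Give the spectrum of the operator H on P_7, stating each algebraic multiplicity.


image of 1: 0
image of x: 2
image of x^2: 4x - 2
image of x^3: 6x^2 - 6x + 3
image of x^4: 8x^3 - 12x^2 + 12x - 4
image of x^5: 10x^4 - 20x^3 + 30x^2 - 20x + 5
image of x^6: 12x^5 - 30x^4 + 60x^3 - 60x^2 + 30x - 6
image of x^7: 14x^6 - 42x^5 + 105x^4 - 140x^3 + 105x^2 - 42x + 7
the matrix is upper triangular; its diagonal is (0, 0, 0, 0, 0, 0, 0, 0)
for a triangular matrix the eigenvalues are the diagonal entries, with algebraic multiplicity their repetition count

λ = 0 (multiplicity 8)


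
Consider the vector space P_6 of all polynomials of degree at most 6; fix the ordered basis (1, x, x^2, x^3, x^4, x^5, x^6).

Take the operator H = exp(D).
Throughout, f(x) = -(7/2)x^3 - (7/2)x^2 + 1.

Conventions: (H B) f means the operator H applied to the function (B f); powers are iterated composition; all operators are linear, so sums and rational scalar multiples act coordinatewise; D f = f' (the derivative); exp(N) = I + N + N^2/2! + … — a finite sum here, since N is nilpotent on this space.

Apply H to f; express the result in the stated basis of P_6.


order-1 term: -(21/2)x^2 - 7x
order-2 term: -(21/2)x - 7/2
order-3 term: -7/2
the series for exp(D) f terminates at order 3
exp(D) f = -(7/2)x^3 - 14x^2 - (35/2)x - 6

g(x) = -(7/2)x^3 - 14x^2 - (35/2)x - 6


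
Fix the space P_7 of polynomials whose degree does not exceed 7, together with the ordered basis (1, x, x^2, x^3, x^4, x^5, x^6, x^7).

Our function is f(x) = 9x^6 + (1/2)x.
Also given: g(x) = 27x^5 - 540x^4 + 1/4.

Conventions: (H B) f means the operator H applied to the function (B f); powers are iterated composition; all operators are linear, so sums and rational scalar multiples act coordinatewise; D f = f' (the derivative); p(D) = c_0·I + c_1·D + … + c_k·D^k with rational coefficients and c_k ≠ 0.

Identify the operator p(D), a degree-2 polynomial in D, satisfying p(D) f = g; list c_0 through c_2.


c_0 = 0, c_1 = 1/2, c_2 = -2

D^0 f = 9x^6 + (1/2)x
D^1 f = 54x^5 + 1/2
D^2 f = 270x^4
matching coefficients of g against c_0 f + c_1 Df + … from the top degree down determines the c_i
solution: c_0 = 0, c_1 = 1/2, c_2 = -2


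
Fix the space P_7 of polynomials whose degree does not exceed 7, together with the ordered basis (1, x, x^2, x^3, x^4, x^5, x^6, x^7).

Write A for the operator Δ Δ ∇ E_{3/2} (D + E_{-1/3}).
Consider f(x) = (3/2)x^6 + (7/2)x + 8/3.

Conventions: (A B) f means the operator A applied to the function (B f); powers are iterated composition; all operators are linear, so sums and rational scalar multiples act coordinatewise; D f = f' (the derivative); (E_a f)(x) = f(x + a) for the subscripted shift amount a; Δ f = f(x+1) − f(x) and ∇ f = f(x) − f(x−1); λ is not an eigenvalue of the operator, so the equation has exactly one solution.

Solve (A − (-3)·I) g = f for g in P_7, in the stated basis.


write g with unknown coordinates in the stated basis and equate coefficients in (A − (-3)·I) g = f
solving from the highest basis element down gives g = (1/2)x^6 - 20x^3 - 160x^2 - (841/2)x - 8956/27
check: A g = 60x^3 + 480x^2 + 1265x + 8980/9
so A g − (-3)·g = (3/2)x^6 + (7/2)x + 8/3 = f ✓

g(x) = (1/2)x^6 - 20x^3 - 160x^2 - (841/2)x - 8956/27


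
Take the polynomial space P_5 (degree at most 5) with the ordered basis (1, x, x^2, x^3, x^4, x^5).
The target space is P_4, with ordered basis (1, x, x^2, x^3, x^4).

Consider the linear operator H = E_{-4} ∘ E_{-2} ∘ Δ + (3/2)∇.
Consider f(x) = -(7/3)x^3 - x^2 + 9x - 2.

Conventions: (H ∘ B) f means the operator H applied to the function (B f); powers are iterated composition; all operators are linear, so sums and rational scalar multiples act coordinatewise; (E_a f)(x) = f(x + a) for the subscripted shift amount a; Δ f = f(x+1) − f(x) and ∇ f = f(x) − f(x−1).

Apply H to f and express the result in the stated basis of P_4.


Δ f = -7x^2 - 9x + 17/3
E_{-2} Δ f = -7x^2 + 19x - 13/3
E_{-4} E_{-2} Δ f = -7x^2 + 75x - 577/3
∇ f = -7x^2 + 5x + 23/3
((3/2)∇) f = -(21/2)x^2 + (15/2)x + 23/2
(E_{-4} ∘ E_{-2} ∘ Δ + (3/2)∇) f = -(35/2)x^2 + (165/2)x - 1085/6

the image equals g(x) = -(35/2)x^2 + (165/2)x - 1085/6


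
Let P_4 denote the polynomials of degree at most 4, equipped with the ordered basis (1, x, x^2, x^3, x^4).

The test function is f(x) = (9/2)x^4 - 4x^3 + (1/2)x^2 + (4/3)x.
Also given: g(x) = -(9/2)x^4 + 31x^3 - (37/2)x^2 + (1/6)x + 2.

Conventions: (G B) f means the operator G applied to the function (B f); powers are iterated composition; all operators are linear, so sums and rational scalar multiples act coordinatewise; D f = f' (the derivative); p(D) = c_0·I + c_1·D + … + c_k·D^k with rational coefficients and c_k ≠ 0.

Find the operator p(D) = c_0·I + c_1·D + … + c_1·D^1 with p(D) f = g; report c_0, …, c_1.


c_0 = -1, c_1 = 3/2

D^0 f = (9/2)x^4 - 4x^3 + (1/2)x^2 + (4/3)x
D^1 f = 18x^3 - 12x^2 + x + 4/3
matching coefficients of g against c_0 f + c_1 Df + … from the top degree down determines the c_i
solution: c_0 = -1, c_1 = 3/2


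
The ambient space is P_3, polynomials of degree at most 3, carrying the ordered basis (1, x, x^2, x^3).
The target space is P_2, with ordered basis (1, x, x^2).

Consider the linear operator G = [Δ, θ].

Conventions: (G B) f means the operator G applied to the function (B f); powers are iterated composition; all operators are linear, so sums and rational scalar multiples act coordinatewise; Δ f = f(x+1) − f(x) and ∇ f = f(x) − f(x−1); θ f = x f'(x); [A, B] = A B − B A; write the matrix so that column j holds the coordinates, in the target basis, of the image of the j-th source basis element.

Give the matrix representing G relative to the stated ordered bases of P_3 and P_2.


image of 1: 0
image of x: 1
image of x^2: 2x + 2
image of x^3: 3x^2 + 6x + 3
each image's coordinates form column j of the matrix

the matrix is [[0, 1, 2, 3]; [0, 0, 2, 6]; [0, 0, 0, 3]] (rows listed top to bottom)


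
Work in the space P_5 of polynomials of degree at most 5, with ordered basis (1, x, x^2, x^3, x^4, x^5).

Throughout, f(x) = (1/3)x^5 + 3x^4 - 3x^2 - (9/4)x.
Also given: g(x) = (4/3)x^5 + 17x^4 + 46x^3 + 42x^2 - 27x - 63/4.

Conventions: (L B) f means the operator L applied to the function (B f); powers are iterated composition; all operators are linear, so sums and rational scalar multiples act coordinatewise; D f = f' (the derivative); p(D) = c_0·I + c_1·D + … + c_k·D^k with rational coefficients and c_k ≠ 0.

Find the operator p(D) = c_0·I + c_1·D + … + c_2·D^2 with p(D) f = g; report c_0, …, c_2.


D^0 f = (1/3)x^5 + 3x^4 - 3x^2 - (9/4)x
D^1 f = (5/3)x^4 + 12x^3 - 6x - 9/4
D^2 f = (20/3)x^3 + 36x^2 - 6
matching coefficients of g against c_0 f + c_1 Df + … from the top degree down determines the c_i
solution: c_0 = 4, c_1 = 3, c_2 = 3/2

p(D) = 4·I + 3·D + (3/2)·D^2, i.e. c_0 = 4, c_1 = 3, c_2 = 3/2


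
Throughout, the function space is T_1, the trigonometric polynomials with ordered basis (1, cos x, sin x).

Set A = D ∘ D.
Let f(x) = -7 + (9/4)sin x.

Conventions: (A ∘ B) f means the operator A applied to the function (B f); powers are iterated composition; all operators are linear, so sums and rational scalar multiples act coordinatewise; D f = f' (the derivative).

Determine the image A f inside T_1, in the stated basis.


the image equals g(x) = -(9/4)sin x

D f = (9/4)cos x
D D f = -(9/4)sin x


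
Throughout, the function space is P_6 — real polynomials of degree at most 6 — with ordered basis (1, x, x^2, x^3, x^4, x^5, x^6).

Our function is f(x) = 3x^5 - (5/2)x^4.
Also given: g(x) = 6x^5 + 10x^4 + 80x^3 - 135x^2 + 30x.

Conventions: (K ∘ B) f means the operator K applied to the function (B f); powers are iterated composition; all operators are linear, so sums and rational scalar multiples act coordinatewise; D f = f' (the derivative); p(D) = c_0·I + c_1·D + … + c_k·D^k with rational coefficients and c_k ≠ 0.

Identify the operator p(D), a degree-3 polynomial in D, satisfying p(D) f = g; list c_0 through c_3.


D^0 f = 3x^5 - (5/2)x^4
D^1 f = 15x^4 - 10x^3
D^2 f = 60x^3 - 30x^2
D^3 f = 180x^2 - 60x
matching coefficients of g against c_0 f + c_1 Df + … from the top degree down determines the c_i
solution: c_0 = 2, c_1 = 1, c_2 = 3/2, c_3 = -1/2

c_0 = 2, c_1 = 1, c_2 = 3/2, c_3 = -1/2


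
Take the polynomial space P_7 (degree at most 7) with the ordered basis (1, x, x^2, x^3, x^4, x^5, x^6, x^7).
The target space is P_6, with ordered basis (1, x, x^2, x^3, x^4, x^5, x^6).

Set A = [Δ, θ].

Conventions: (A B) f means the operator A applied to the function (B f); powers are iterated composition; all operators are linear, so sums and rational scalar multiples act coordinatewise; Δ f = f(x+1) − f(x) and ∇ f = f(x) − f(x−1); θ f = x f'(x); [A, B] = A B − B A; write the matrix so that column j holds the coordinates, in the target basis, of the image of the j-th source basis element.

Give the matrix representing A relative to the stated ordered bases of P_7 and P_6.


image of 1: 0
image of x: 1
image of x^2: 2x + 2
image of x^3: 3x^2 + 6x + 3
image of x^4: 4x^3 + 12x^2 + 12x + 4
image of x^5: 5x^4 + 20x^3 + 30x^2 + 20x + 5
image of x^6: 6x^5 + 30x^4 + 60x^3 + 60x^2 + 30x + 6
image of x^7: 7x^6 + 42x^5 + 105x^4 + 140x^3 + 105x^2 + 42x + 7
each image's coordinates form column j of the matrix

the matrix is [[0, 1, 2, 3, 4, 5, 6, 7]; [0, 0, 2, 6, 12, 20, 30, 42]; [0, 0, 0, 3, 12, 30, 60, 105]; [0, 0, 0, 0, 4, 20, 60, 140]; [0, 0, 0, 0, 0, 5, 30, 105]; [0, 0, 0, 0, 0, 0, 6, 42]; [0, 0, 0, 0, 0, 0, 0, 7]] (rows listed top to bottom)


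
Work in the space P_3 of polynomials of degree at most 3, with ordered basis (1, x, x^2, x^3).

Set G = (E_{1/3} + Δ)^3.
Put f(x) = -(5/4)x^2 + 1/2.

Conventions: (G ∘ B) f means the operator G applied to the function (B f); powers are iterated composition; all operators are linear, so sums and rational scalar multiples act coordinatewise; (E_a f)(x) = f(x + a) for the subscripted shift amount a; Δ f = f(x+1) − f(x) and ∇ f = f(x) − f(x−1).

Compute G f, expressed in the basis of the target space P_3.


E_{1/3} f = -(5/4)x^2 - (5/6)x + 13/36
Δ f = -(5/2)x - 5/4
(E_{1/3} + Δ) f = -(5/4)x^2 - (10/3)x - 8/9
E_{1/3} (E_{1/3} + Δ) f = -(5/4)x^2 - (25/6)x - 77/36
Δ (E_{1/3} + Δ) f = -(5/2)x - 55/12
(E_{1/3} + Δ) (E_{1/3} + Δ) f = -(5/4)x^2 - (20/3)x - 121/18
E_{1/3} (E_{1/3} + Δ) (E_{1/3} + Δ) f = -(5/4)x^2 - (15/2)x - 109/12
Δ (E_{1/3} + Δ) (E_{1/3} + Δ) f = -(5/2)x - 95/12
(E_{1/3} + Δ) (E_{1/3} + Δ) (E_{1/3} + Δ) f = -(5/4)x^2 - 10x - 17

the result is g(x) = -(5/4)x^2 - 10x - 17


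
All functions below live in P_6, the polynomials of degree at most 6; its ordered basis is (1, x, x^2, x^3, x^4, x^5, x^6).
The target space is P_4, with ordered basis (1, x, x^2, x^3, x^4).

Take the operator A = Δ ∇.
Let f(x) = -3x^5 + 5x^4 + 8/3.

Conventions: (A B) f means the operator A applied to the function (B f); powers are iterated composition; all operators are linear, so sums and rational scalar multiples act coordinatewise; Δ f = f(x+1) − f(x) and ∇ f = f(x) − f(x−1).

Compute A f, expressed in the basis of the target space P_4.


∇ f = -15x^4 + 50x^3 - 60x^2 + 35x - 8
Δ ∇ f = -60x^3 + 60x^2 - 30x + 10

g(x) = -60x^3 + 60x^2 - 30x + 10


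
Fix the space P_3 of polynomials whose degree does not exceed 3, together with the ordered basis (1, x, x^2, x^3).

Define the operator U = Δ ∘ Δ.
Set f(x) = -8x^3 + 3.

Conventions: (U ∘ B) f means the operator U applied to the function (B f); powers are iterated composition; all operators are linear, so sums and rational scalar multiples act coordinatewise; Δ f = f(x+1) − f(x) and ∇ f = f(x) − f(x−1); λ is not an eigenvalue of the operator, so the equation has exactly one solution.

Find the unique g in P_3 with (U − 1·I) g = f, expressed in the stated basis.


write g with unknown coordinates in the stated basis and equate coefficients in (U − 1·I) g = f
solving from the highest basis element down gives g = 8x^3 + 48x + 45
check: U g = 48x + 48
so U g − 1·g = -8x^3 + 3 = f ✓

the image equals g(x) = 8x^3 + 48x + 45


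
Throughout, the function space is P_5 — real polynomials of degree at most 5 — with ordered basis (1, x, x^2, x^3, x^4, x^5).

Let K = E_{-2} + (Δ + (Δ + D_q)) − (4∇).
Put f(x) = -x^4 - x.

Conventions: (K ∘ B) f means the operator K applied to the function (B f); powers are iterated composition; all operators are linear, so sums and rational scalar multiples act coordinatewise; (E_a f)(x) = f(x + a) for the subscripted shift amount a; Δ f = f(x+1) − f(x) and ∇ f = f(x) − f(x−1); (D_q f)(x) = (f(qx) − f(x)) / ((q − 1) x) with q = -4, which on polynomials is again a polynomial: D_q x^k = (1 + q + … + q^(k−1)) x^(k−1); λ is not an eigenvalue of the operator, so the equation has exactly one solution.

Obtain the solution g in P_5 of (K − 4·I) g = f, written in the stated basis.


the image equals g(x) = (1/3)x^4 - (67/9)x^3 + (113/27)x^2 - (7606/81)x + 1216/9

write g with unknown coordinates in the stated basis and equate coefficients in (K − 4·I) g = f
solving from the highest basis element down gives g = (1/3)x^4 - (67/9)x^3 + (113/27)x^2 - (7606/81)x + 1216/9
check: K g = (1/3)x^4 - (268/9)x^3 + (452/27)x^2 - (30505/81)x + 4864/9
so K g − 4·g = -x^4 - x = f ✓


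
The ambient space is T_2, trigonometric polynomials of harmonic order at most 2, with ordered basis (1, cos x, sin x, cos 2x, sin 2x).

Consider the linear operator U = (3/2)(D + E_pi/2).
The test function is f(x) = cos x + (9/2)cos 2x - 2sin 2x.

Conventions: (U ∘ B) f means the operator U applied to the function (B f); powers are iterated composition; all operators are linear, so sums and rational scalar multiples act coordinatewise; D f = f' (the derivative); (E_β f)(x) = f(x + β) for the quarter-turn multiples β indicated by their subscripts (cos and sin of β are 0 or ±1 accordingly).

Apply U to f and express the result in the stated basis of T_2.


D f = -sin x - 4cos 2x - 9sin 2x
E_pi/2 f = -sin x - (9/2)cos 2x + 2sin 2x
(D + E_pi/2) f = -2sin x - (17/2)cos 2x - 7sin 2x
((3/2)(D + E_pi/2)) f = -3sin x - (51/4)cos 2x - (21/2)sin 2x

g(x) = -3sin x - (51/4)cos 2x - (21/2)sin 2x


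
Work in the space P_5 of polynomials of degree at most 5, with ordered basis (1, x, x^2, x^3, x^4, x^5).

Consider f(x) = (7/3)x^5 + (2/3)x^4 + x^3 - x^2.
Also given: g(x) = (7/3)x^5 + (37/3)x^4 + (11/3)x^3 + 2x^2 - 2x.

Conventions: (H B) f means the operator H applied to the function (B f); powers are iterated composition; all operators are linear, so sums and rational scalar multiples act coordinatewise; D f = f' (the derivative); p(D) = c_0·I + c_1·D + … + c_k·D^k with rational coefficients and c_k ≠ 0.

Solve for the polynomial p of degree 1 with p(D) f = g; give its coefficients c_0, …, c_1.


p(D) = I + D, i.e. c_0 = 1, c_1 = 1

D^0 f = (7/3)x^5 + (2/3)x^4 + x^3 - x^2
D^1 f = (35/3)x^4 + (8/3)x^3 + 3x^2 - 2x
matching coefficients of g against c_0 f + c_1 Df + … from the top degree down determines the c_i
solution: c_0 = 1, c_1 = 1
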